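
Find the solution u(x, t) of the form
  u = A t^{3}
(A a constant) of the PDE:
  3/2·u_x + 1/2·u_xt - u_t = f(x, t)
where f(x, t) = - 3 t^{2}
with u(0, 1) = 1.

Substitute the ansatz u = A t^{3} into the left-hand side.
Derivatives of the ansatz:
  u_x = 0
  u_xt = 0
  u_t = 3 A t^{2}
Term by term:
  3/2·u_x = 0
  1/2·u_xt = 0
  -u_t = - 3 A t^{2}
So the left-hand side equals
  - 3 A t^{2}
This must equal f(x, t) = - 3 t^{2} identically.
Matching coefficients of the independent functions:
  [t^{2}]:  - 3 A = -3
Solving: A = 1.
Check against the point condition:
  u(0, 1) = 1  ⟹  A = 1  ✓
Hence u(x, t) = t^{3}.

Answer: u(x, t) = t^{3}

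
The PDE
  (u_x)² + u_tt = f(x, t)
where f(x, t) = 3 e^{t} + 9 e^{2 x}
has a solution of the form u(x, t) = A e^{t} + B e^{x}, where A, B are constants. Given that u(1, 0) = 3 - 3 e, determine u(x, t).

Answer: u(x, t) = 3 e^{t} - 3 e^{x}

Derivation:
Substitute the ansatz u = A e^{t} + B e^{x} into the left-hand side.
Derivatives of the ansatz:
  u_x = B e^{x}
  u_tt = A e^{t}
Term by term:
  (u_x)² = B^{2} e^{2 x}
  u_tt = A e^{t}
So the left-hand side equals
  A e^{t} + B^{2} e^{2 x}
This must equal f(x, t) = 3 e^{t} + 9 e^{2 x} identically.
Matching coefficients of the independent functions:
  [e^{t}]:  A = 3
  [e^{2 x}]:  B^{2} = 9
These equations allow (A, B) = (3, -3) or (3, 3).
Impose the point condition(s):
  u(1, 0) = 3 - 3 e  ⟹  A + e B = 3 - 3 e
Only A = 3, B = -3 satisfies everything.
Hence u(x, t) = 3 e^{t} - 3 e^{x}.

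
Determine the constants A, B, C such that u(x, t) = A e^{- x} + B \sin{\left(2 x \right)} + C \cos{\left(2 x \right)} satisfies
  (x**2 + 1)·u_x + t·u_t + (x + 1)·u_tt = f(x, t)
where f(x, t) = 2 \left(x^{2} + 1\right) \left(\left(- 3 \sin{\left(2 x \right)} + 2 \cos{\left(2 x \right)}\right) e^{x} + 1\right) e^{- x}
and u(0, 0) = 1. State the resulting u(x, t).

Answer: u(x, t) = 2 \sin{\left(2 x \right)} + 3 \cos{\left(2 x \right)} - 2 e^{- x}

Derivation:
Substitute the ansatz u = A e^{- x} + B \sin{\left(2 x \right)} + C \cos{\left(2 x \right)} into the left-hand side.
Derivatives of the ansatz:
  u_x = - A e^{- x} + 2 B \cos{\left(2 x \right)} - 2 C \sin{\left(2 x \right)}
  u_t = 0
  u_tt = 0
Term by term:
  (x**2 + 1)·u_x = - A x^{2} e^{- x} - A e^{- x} + 2 B x^{2} \cos{\left(2 x \right)} + 2 B \cos{\left(2 x \right)} - 2 C x^{2} \sin{\left(2 x \right)} - 2 C \sin{\left(2 x \right)}
  t·u_t = 0
  (x + 1)·u_tt = 0
So the left-hand side equals
  - A x^{2} e^{- x} - A e^{- x} + 2 B x^{2} \cos{\left(2 x \right)} + 2 B \cos{\left(2 x \right)} - 2 C x^{2} \sin{\left(2 x \right)} - 2 C \sin{\left(2 x \right)}
This must equal f(x, t) identically; expanded, f = - 6 x^{2} \sin{\left(2 x \right)} + 4 x^{2} \cos{\left(2 x \right)} + 2 x^{2} e^{- x} - 6 \sin{\left(2 x \right)} + 4 \cos{\left(2 x \right)} + 2 e^{- x}.
Matching coefficients of the independent functions:
  [x^{2} e^{- x}, e^{- x}]:  - A = 2
  [x^{2} \sin{\left(2 x \right)}, \sin{\left(2 x \right)}]:  - 2 C = -6
  [x^{2} \cos{\left(2 x \right)}, \cos{\left(2 x \right)}]:  2 B = 4
Solving: A = -2, B = 2, C = 3.
Check against the point condition:
  u(0, 0) = 1  ⟹  A + C = 1  ✓
Hence u(x, t) = 2 \sin{\left(2 x \right)} + 3 \cos{\left(2 x \right)} - 2 e^{- x}.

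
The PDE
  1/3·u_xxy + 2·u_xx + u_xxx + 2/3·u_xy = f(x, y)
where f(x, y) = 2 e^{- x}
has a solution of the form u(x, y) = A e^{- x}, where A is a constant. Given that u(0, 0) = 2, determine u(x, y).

Substitute the ansatz u = A e^{- x} into the left-hand side.
Derivatives of the ansatz:
  u_xxy = 0
  u_xx = A e^{- x}
  u_xxx = - A e^{- x}
  u_xy = 0
Term by term:
  1/3·u_xxy = 0
  2·u_xx = 2 A e^{- x}
  u_xxx = - A e^{- x}
  2/3·u_xy = 0
So the left-hand side equals
  A e^{- x}
This must equal f(x, y) = 2 e^{- x} identically.
Matching coefficients of the independent functions:
  [e^{- x}]:  A = 2
Solving: A = 2.
Check against the point condition:
  u(0, 0) = 2  ⟹  A = 2  ✓
Hence u(x, y) = 2 e^{- x}.

Answer: u(x, y) = 2 e^{- x}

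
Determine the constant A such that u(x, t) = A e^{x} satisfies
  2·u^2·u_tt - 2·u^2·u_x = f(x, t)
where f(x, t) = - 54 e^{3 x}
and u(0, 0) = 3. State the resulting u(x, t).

Answer: u(x, t) = 3 e^{x}

Derivation:
Substitute the ansatz u = A e^{x} into the left-hand side.
Derivatives of the ansatz:
  u_tt = 0
  u_x = A e^{x}
Term by term:
  2·u^2·u_tt = 0
  -2·u^2·u_x = - 2 A^{3} e^{3 x}
So the left-hand side equals
  - 2 A^{3} e^{3 x}
This must equal f(x, t) = - 54 e^{3 x} identically.
Matching coefficients of the independent functions:
  [e^{3 x}]:  - 2 A^{3} = -54
Solving: A = 3.
Check against the point condition:
  u(0, 0) = 3  ⟹  A = 3  ✓
Hence u(x, t) = 3 e^{x}.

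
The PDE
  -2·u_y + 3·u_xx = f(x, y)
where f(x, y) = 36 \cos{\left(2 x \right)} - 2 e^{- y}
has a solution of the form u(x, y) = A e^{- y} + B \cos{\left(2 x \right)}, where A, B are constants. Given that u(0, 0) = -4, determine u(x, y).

Substitute the ansatz u = A e^{- y} + B \cos{\left(2 x \right)} into the left-hand side.
Derivatives of the ansatz:
  u_y = - A e^{- y}
  u_xx = - 4 B \cos{\left(2 x \right)}
Term by term:
  -2·u_y = 2 A e^{- y}
  3·u_xx = - 12 B \cos{\left(2 x \right)}
So the left-hand side equals
  2 A e^{- y} - 12 B \cos{\left(2 x \right)}
This must equal f(x, y) = 36 \cos{\left(2 x \right)} - 2 e^{- y} identically.
Matching coefficients of the independent functions:
  [e^{- y}]:  2 A = -2
  [\cos{\left(2 x \right)}]:  - 12 B = 36
Solving: A = -1, B = -3.
Check against the point condition:
  u(0, 0) = -4  ⟹  A + B = -4  ✓
Hence u(x, y) = - 3 \cos{\left(2 x \right)} - e^{- y}.

Answer: u(x, y) = - 3 \cos{\left(2 x \right)} - e^{- y}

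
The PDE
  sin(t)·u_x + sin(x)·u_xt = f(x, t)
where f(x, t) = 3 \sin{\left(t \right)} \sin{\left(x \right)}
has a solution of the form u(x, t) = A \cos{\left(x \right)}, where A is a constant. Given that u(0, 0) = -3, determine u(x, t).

Substitute the ansatz u = A \cos{\left(x \right)} into the left-hand side.
Derivatives of the ansatz:
  u_x = - A \sin{\left(x \right)}
  u_xt = 0
Term by term:
  sin(t)·u_x = - A \sin{\left(t \right)} \sin{\left(x \right)}
  sin(x)·u_xt = 0
So the left-hand side equals
  - A \sin{\left(t \right)} \sin{\left(x \right)}
This must equal f(x, t) = 3 \sin{\left(t \right)} \sin{\left(x \right)} identically.
Matching coefficients of the independent functions:
  [\sin{\left(t \right)} \sin{\left(x \right)}]:  - A = 3
Solving: A = -3.
Check against the point condition:
  u(0, 0) = -3  ⟹  A = -3  ✓
Hence u(x, t) = - 3 \cos{\left(x \right)}.

Answer: u(x, t) = - 3 \cos{\left(x \right)}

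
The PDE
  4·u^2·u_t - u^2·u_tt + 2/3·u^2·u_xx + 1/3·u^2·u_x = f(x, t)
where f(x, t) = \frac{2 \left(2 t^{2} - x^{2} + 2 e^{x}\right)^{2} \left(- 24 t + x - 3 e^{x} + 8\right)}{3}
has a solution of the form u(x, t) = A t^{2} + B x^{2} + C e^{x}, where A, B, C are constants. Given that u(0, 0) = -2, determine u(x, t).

Substitute the ansatz u = A t^{2} + B x^{2} + C e^{x} into the left-hand side.
Derivatives of the ansatz:
  u_t = 2 A t
  u_tt = 2 A
  u_xx = 2 B + C e^{x}
  u_x = 2 B x + C e^{x}
Term by term:
  4·u^2·u_t = 8 A^{3} t^{5} + 16 A^{2} B t^{3} x^{2} + 16 A^{2} C t^{3} e^{x} + 8 A B^{2} t x^{4} + 16 A B C t x^{2} e^{x} + 8 A C^{2} t e^{2 x}
  -u^2·u_tt = - 2 A^{3} t^{4} - 4 A^{2} B t^{2} x^{2} - 4 A^{2} C t^{2} e^{x} - 2 A B^{2} x^{4} - 4 A B C x^{2} e^{x} - 2 A C^{2} e^{2 x}
  2/3·u^2·u_xx = \frac{4 A^{2} B t^{4}}{3} + \frac{2 A^{2} C t^{4} e^{x}}{3} + \frac{8 A B^{2} t^{2} x^{2}}{3} + \frac{4 A B C t^{2} x^{2} e^{x}}{3} + \frac{8 A B C t^{2} e^{x}}{3} + \frac{4 A C^{2} t^{2} e^{2 x}}{3} + \frac{4 B^{3} x^{4}}{3} + \frac{2 B^{2} C x^{4} e^{x}}{3} + \frac{8 B^{2} C x^{2} e^{x}}{3} + \frac{4 B C^{2} x^{2} e^{2 x}}{3} + \frac{4 B C^{2} e^{2 x}}{3} + \frac{2 C^{3} e^{3 x}}{3}
  1/3·u^2·u_x = \frac{2 A^{2} B t^{4} x}{3} + \frac{A^{2} C t^{4} e^{x}}{3} + \frac{4 A B^{2} t^{2} x^{3}}{3} + \frac{2 A B C t^{2} x^{2} e^{x}}{3} + \frac{4 A B C t^{2} x e^{x}}{3} + \frac{2 A C^{2} t^{2} e^{2 x}}{3} + \frac{2 B^{3} x^{5}}{3} + \frac{B^{2} C x^{4} e^{x}}{3} + \frac{4 B^{2} C x^{3} e^{x}}{3} + \frac{2 B C^{2} x^{2} e^{2 x}}{3} + \frac{2 B C^{2} x e^{2 x}}{3} + \frac{C^{3} e^{3 x}}{3}
Sum these and collect like terms in the independent variables.
This must equal f(x, t) identically; expanded, f = - 64 t^{5} + \frac{8 t^{4} x}{3} - 8 t^{4} e^{x} + \frac{64 t^{4}}{3} + 64 t^{3} x^{2} - 128 t^{3} e^{x} - \frac{8 t^{2} x^{3}}{3} + 8 t^{2} x^{2} e^{x} - \frac{64 t^{2} x^{2}}{3} + \frac{16 t^{2} x e^{x}}{3} - 16 t^{2} e^{2 x} + \frac{128 t^{2} e^{x}}{3} - 16 t x^{4} + 64 t x^{2} e^{x} - 64 t e^{2 x} + \frac{2 x^{5}}{3} - 2 x^{4} e^{x} + \frac{16 x^{4}}{3} - \frac{8 x^{3} e^{x}}{3} + 8 x^{2} e^{2 x} - \frac{64 x^{2} e^{x}}{3} + \frac{8 x e^{2 x}}{3} - 8 e^{3 x} + \frac{64 e^{2 x}}{3}.
Matching coefficients of the independent functions:
(each divided by its leading coefficient; functions giving the same equation are listed together)
  [t^{4}]:  A^{3} - \frac{2 A^{2} B}{3} + \frac{32}{3} = 0
  [t^{5}]:  A^{3} + 8 = 0
  [x^{4}]:  A B^{2} - \frac{2 B^{3}}{3} + \frac{8}{3} = 0
  [x^{5}]:  B^{3} - 1 = 0
  [t x^{4}, t^{2} x^{3}]:  A B^{2} + 2 = 0
  [t e^{2 x}, t^{2} e^{2 x}]:  A C^{2} + 8 = 0
  [t^{2} x^{2}]:  A^{2} B - \frac{2 A B^{2}}{3} - \frac{16}{3} = 0
  [t^{2} e^{x}]:  A^{2} C - \frac{2 A B C}{3} + \frac{32}{3} = 0
  [t^{3} x^{2}, t^{4} x]:  A^{2} B - 4 = 0
  [t^{3} e^{x}, t^{4} e^{x}]:  A^{2} C + 8 = 0
  [x e^{2 x}, x^{2} e^{2 x}]:  B C^{2} - 4 = 0
  [x^{2} e^{x}]:  A B C - \frac{2 B^{2} C}{3} - \frac{16}{3} = 0
  [x^{3} e^{x}, x^{4} e^{x}]:  B^{2} C + 2 = 0
  [t x^{2} e^{x}, t^{2} x e^{x}, t^{2} x^{2} e^{x}]:  A B C - 4 = 0
  [e^{2 x}]:  A C^{2} - \frac{2 B C^{2}}{3} + \frac{32}{3} = 0
  [e^{3 x}]:  C^{3} + 8 = 0
Solving: A = -2, B = 1, C = -2.
Check against the point condition:
  u(0, 0) = -2  ⟹  C = -2  ✓
Hence u(x, t) = - 2 t^{2} + x^{2} - 2 e^{x}.

Answer: u(x, t) = - 2 t^{2} + x^{2} - 2 e^{x}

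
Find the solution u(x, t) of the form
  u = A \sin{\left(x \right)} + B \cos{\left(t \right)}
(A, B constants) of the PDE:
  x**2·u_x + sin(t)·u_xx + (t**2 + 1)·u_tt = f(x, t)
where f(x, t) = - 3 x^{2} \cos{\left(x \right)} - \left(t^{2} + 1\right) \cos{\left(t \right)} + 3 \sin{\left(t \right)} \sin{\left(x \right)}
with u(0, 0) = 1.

Answer: u(x, t) = - 3 \sin{\left(x \right)} + \cos{\left(t \right)}

Derivation:
Substitute the ansatz u = A \sin{\left(x \right)} + B \cos{\left(t \right)} into the left-hand side.
Derivatives of the ansatz:
  u_x = A \cos{\left(x \right)}
  u_xx = - A \sin{\left(x \right)}
  u_tt = - B \cos{\left(t \right)}
Term by term:
  x**2·u_x = A x^{2} \cos{\left(x \right)}
  sin(t)·u_xx = - A \sin{\left(t \right)} \sin{\left(x \right)}
  (t**2 + 1)·u_tt = - B t^{2} \cos{\left(t \right)} - B \cos{\left(t \right)}
So the left-hand side equals
  A x^{2} \cos{\left(x \right)} - A \sin{\left(t \right)} \sin{\left(x \right)} - B t^{2} \cos{\left(t \right)} - B \cos{\left(t \right)}
This must equal f(x, t) identically; expanded, f = - t^{2} \cos{\left(t \right)} - 3 x^{2} \cos{\left(x \right)} + 3 \sin{\left(t \right)} \sin{\left(x \right)} - \cos{\left(t \right)}.
Matching coefficients of the independent functions:
  [t^{2} \cos{\left(t \right)}, \cos{\left(t \right)}]:  - B = -1
  [x^{2} \cos{\left(x \right)}]:  A = -3
  [\sin{\left(t \right)} \sin{\left(x \right)}]:  - A = 3
Solving: A = -3, B = 1.
Check against the point condition:
  u(0, 0) = 1  ⟹  B = 1  ✓
Hence u(x, t) = - 3 \sin{\left(x \right)} + \cos{\left(t \right)}.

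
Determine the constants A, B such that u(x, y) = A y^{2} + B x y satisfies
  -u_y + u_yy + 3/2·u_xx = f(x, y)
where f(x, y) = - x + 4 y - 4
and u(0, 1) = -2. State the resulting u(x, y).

Answer: u(x, y) = x y - 2 y^{2}

Derivation:
Substitute the ansatz u = A y^{2} + B x y into the left-hand side.
Derivatives of the ansatz:
  u_y = 2 A y + B x
  u_yy = 2 A
  u_xx = 0
Term by term:
  -u_y = - 2 A y - B x
  u_yy = 2 A
  3/2·u_xx = 0
So the left-hand side equals
  - 2 A y + 2 A - B x
This must equal f(x, y) = - x + 4 y - 4 identically.
Matching coefficients of the independent functions:
  [constant term]:  2 A = -4
  [x]:  - B = -1
  [y]:  - 2 A = 4
Solving: A = -2, B = 1.
Check against the point condition:
  u(0, 1) = -2  ⟹  A = -2  ✓
Hence u(x, y) = x y - 2 y^{2}.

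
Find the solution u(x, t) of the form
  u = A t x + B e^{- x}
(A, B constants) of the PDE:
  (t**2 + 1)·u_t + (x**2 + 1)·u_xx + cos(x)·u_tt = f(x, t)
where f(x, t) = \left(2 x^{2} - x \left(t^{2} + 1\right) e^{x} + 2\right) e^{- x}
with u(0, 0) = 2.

Answer: u(x, t) = - t x + 2 e^{- x}

Derivation:
Substitute the ansatz u = A t x + B e^{- x} into the left-hand side.
Derivatives of the ansatz:
  u_t = A x
  u_xx = B e^{- x}
  u_tt = 0
Term by term:
  (t**2 + 1)·u_t = A t^{2} x + A x
  (x**2 + 1)·u_xx = B x^{2} e^{- x} + B e^{- x}
  cos(x)·u_tt = 0
So the left-hand side equals
  A t^{2} x + A x + B x^{2} e^{- x} + B e^{- x}
This must equal f(x, t) identically; expanded, f = - t^{2} x + 2 x^{2} e^{- x} - x + 2 e^{- x}.
Matching coefficients of the independent functions:
  [x, t^{2} x]:  A = -1
  [x^{2} e^{- x}, e^{- x}]:  B = 2
Solving: A = -1, B = 2.
Check against the point condition:
  u(0, 0) = 2  ⟹  B = 2  ✓
Hence u(x, t) = - t x + 2 e^{- x}.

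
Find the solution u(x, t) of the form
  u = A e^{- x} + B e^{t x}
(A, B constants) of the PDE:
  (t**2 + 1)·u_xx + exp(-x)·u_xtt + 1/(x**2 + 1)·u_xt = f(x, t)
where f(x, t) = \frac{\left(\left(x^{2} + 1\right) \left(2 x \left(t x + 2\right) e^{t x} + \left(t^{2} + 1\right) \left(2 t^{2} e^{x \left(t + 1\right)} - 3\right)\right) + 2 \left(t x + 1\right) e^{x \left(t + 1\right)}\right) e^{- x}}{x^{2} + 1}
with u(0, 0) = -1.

Answer: u(x, t) = 2 e^{t x} - 3 e^{- x}

Derivation:
Substitute the ansatz u = A e^{- x} + B e^{t x} into the left-hand side.
Derivatives of the ansatz:
  u_xx = A e^{- x} + B t^{2} e^{t x}
  u_xtt = B t x^{2} e^{t x} + 2 B x e^{t x}
  u_xt = B t x e^{t x} + B e^{t x}
Term by term:
  (t**2 + 1)·u_xx = A t^{2} e^{- x} + A e^{- x} + B t^{4} e^{t x} + B t^{2} e^{t x}
  exp(-x)·u_xtt = B t x^{2} e^{- x} e^{t x} + 2 B x e^{- x} e^{t x}
  1/(x**2 + 1)·u_xt = \frac{B t x e^{t x}}{x^{2} + 1} + \frac{B e^{t x}}{x^{2} + 1}
So the left-hand side equals
  A t^{2} e^{- x} + A e^{- x} + B t^{4} e^{t x} + B t^{2} e^{t x} + B t x^{2} e^{- x} e^{t x} + \frac{B t x e^{t x}}{x^{2} + 1} + 2 B x e^{- x} e^{t x} + \frac{B e^{t x}}{x^{2} + 1}
This must equal f(x, t) identically; expanded, f = 2 t^{4} e^{t x} + 2 t^{2} e^{t x} - 3 t^{2} e^{- x} + 2 t x^{2} e^{- x} e^{t x} + \frac{2 t x e^{t x}}{x^{2} + 1} + 4 x e^{- x} e^{t x} - 3 e^{- x} + \frac{2 e^{t x}}{x^{2} + 1}.
Matching coefficients of the independent functions:
  [t^{2} e^{- x}, e^{- x}]:  A = -3
  [t^{2} e^{t x}, t^{4} e^{t x}, \frac{e^{t x}}{x^{2} + 1}, \frac{t x e^{t x}}{x^{2} + 1}, …]:  B = 2
  [x e^{- x} e^{t x}]:  2 B = 4
Solving: A = -3, B = 2.
Check against the point condition:
  u(0, 0) = -1  ⟹  A + B = -1  ✓
Hence u(x, t) = 2 e^{t x} - 3 e^{- x}.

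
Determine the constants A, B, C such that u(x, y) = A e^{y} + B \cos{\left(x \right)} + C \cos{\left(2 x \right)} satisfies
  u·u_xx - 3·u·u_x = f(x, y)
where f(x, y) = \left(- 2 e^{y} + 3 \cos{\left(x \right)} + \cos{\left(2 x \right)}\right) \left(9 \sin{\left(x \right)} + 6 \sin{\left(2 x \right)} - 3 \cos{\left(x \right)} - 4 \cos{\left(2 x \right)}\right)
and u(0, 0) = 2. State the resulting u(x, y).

Answer: u(x, y) = - 2 e^{y} + 3 \cos{\left(x \right)} + \cos{\left(2 x \right)}

Derivation:
Substitute the ansatz u = A e^{y} + B \cos{\left(x \right)} + C \cos{\left(2 x \right)} into the left-hand side.
Derivatives of the ansatz:
  u_xx = - B \cos{\left(x \right)} - 4 C \cos{\left(2 x \right)}
  u_x = - B \sin{\left(x \right)} - 2 C \sin{\left(2 x \right)}
Term by term:
  u·u_xx = - A B e^{y} \cos{\left(x \right)} - 4 A C e^{y} \cos{\left(2 x \right)} - B^{2} \cos^{2}{\left(x \right)} - 5 B C \cos{\left(x \right)} \cos{\left(2 x \right)} - 4 C^{2} \cos^{2}{\left(2 x \right)}
  -3·u·u_x = 3 A B e^{y} \sin{\left(x \right)} + 6 A C e^{y} \sin{\left(2 x \right)} + 3 B^{2} \sin{\left(x \right)} \cos{\left(x \right)} + 3 B C \sin{\left(x \right)} \cos{\left(2 x \right)} + 6 B C \sin{\left(2 x \right)} \cos{\left(x \right)} + 6 C^{2} \sin{\left(2 x \right)} \cos{\left(2 x \right)}
So the left-hand side equals
  3 A B e^{y} \sin{\left(x \right)} - A B e^{y} \cos{\left(x \right)} + 6 A C e^{y} \sin{\left(2 x \right)} - 4 A C e^{y} \cos{\left(2 x \right)} + 3 B^{2} \sin{\left(x \right)} \cos{\left(x \right)} - B^{2} \cos^{2}{\left(x \right)} + 3 B C \sin{\left(x \right)} \cos{\left(2 x \right)} + 6 B C \sin{\left(2 x \right)} \cos{\left(x \right)} - 5 B C \cos{\left(x \right)} \cos{\left(2 x \right)} + 6 C^{2} \sin{\left(2 x \right)} \cos{\left(2 x \right)} - 4 C^{2} \cos^{2}{\left(2 x \right)}
This must equal f(x, y) identically; expanded, f = - 18 e^{y} \sin{\left(x \right)} - 12 e^{y} \sin{\left(2 x \right)} + 6 e^{y} \cos{\left(x \right)} + 8 e^{y} \cos{\left(2 x \right)} + 27 \sin{\left(x \right)} \cos{\left(x \right)} + 9 \sin{\left(x \right)} \cos{\left(2 x \right)} + 18 \sin{\left(2 x \right)} \cos{\left(x \right)} + 6 \sin{\left(2 x \right)} \cos{\left(2 x \right)} - 9 \cos^{2}{\left(x \right)} - 15 \cos{\left(x \right)} \cos{\left(2 x \right)} - 4 \cos^{2}{\left(2 x \right)}.
Matching coefficients of the independent functions:
  [e^{y} \sin{\left(x \right)}]:  3 A B = -18
  [e^{y} \sin{\left(2 x \right)}]:  6 A C = -12
  [e^{y} \cos{\left(x \right)}]:  - A B = 6
  [e^{y} \cos{\left(2 x \right)}]:  - 4 A C = 8
  [\sin{\left(x \right)} \cos{\left(x \right)}]:  3 B^{2} = 27
  [\sin{\left(x \right)} \cos{\left(2 x \right)}]:  3 B C = 9
  [\sin{\left(2 x \right)} \cos{\left(x \right)}]:  6 B C = 18
  [\sin{\left(2 x \right)} \cos{\left(2 x \right)}]:  6 C^{2} = 6
  [\cos{\left(x \right)} \cos{\left(2 x \right)}]:  - 5 B C = -15
  [\cos^{2}{\left(x \right)}]:  - B^{2} = -9
  [\cos^{2}{\left(2 x \right)}]:  - 4 C^{2} = -4
These equations allow (A, B, C) = (-2, 3, 1) or (2, -3, -1).
Impose the point condition(s):
  u(0, 0) = 2  ⟹  A + B + C = 2
Only A = -2, B = 3, C = 1 satisfies everything.
Hence u(x, y) = - 2 e^{y} + 3 \cos{\left(x \right)} + \cos{\left(2 x \right)}.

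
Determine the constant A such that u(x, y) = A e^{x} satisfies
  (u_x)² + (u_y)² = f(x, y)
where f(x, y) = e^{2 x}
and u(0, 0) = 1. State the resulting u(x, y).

Substitute the ansatz u = A e^{x} into the left-hand side.
Derivatives of the ansatz:
  u_x = A e^{x}
  u_y = 0
Term by term:
  (u_x)² = A^{2} e^{2 x}
  (u_y)² = 0
So the left-hand side equals
  A^{2} e^{2 x}
This must equal f(x, y) = e^{2 x} identically.
Matching coefficients of the independent functions:
  [e^{2 x}]:  A^{2} = 1
These equations allow (A) = (-1) or (1).
Impose the point condition(s):
  u(0, 0) = 1  ⟹  A = 1
Only A = 1 satisfies everything.
Hence u(x, y) = e^{x}.

Answer: u(x, y) = e^{x}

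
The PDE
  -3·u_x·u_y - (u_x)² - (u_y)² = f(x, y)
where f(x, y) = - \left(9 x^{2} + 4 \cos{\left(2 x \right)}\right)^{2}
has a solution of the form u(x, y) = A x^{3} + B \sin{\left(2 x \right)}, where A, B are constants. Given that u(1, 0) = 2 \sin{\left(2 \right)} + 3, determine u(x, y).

Answer: u(x, y) = 3 x^{3} + 2 \sin{\left(2 x \right)}

Derivation:
Substitute the ansatz u = A x^{3} + B \sin{\left(2 x \right)} into the left-hand side.
Derivatives of the ansatz:
  u_x = 3 A x^{2} + 2 B \cos{\left(2 x \right)}
  u_y = 0
Term by term:
  -3·u_x·u_y = 0
  -(u_x)² = - 9 A^{2} x^{4} - 12 A B x^{2} \cos{\left(2 x \right)} - 4 B^{2} \cos^{2}{\left(2 x \right)}
  -(u_y)² = 0
So the left-hand side equals
  - 9 A^{2} x^{4} - 12 A B x^{2} \cos{\left(2 x \right)} - 4 B^{2} \cos^{2}{\left(2 x \right)}
This must equal f(x, y) identically; expanded, f = - 81 x^{4} - 72 x^{2} \cos{\left(2 x \right)} - 16 \cos^{2}{\left(2 x \right)}.
Matching coefficients of the independent functions:
  [x^{4}]:  - 9 A^{2} = -81
  [x^{2} \cos{\left(2 x \right)}]:  - 12 A B = -72
  [\cos^{2}{\left(2 x \right)}]:  - 4 B^{2} = -16
These equations allow (A, B) = (-3, -2) or (3, 2).
Impose the point condition(s):
  u(1, 0) = 2 \sin{\left(2 \right)} + 3  ⟹  A + B \sin{\left(2 \right)} = 2 \sin{\left(2 \right)} + 3
Only A = 3, B = 2 satisfies everything.
Hence u(x, y) = 3 x^{3} + 2 \sin{\left(2 x \right)}.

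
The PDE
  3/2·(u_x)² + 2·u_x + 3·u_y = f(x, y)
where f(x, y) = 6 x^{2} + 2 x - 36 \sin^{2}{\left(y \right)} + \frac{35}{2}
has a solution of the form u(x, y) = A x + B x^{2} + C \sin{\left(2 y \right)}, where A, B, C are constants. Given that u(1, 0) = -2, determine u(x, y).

Answer: u(x, y) = - x^{2} - x + 3 \sin{\left(2 y \right)}

Derivation:
Substitute the ansatz u = A x + B x^{2} + C \sin{\left(2 y \right)} into the left-hand side.
Derivatives of the ansatz:
  u_x = A + 2 B x
  u_y = 2 C \cos{\left(2 y \right)}
Term by term:
  3/2·(u_x)² = \frac{3 A^{2}}{2} + 6 A B x + 6 B^{2} x^{2}
  2·u_x = 2 A + 4 B x
  3·u_y = 6 C \cos{\left(2 y \right)}
So the left-hand side equals
  \frac{3 A^{2}}{2} + 6 A B x + 2 A + 6 B^{2} x^{2} + 4 B x + 6 C \cos{\left(2 y \right)}
This must equal f(x, y) identically; expanded, f = 6 x^{2} + 2 x + 18 \cos{\left(2 y \right)} - \frac{1}{2}.
Matching coefficients of the independent functions:
  [constant term]:  \frac{3 A^{2}}{2} + 2 A = - \frac{1}{2}
  [x]:  6 A B + 4 B = 2
  [x^{2}]:  6 B^{2} = 6
  [\cos{\left(2 y \right)}]:  6 C = 18
These equations allow (A, B, C) = (-1, -1, 3) or (- \frac{1}{3}, 1, 3).
Impose the point condition(s):
  u(1, 0) = -2  ⟹  A + B = -2
Only A = -1, B = -1, C = 3 satisfies everything.
Hence u(x, y) = - x^{2} - x + 3 \sin{\left(2 y \right)}.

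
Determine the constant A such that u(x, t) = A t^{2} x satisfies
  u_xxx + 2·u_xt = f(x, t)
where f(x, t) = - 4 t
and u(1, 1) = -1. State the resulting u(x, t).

Answer: u(x, t) = - t^{2} x

Derivation:
Substitute the ansatz u = A t^{2} x into the left-hand side.
Derivatives of the ansatz:
  u_xxx = 0
  u_xt = 2 A t
Term by term:
  u_xxx = 0
  2·u_xt = 4 A t
So the left-hand side equals
  4 A t
This must equal f(x, t) = - 4 t identically.
Matching coefficients of the independent functions:
  [t]:  4 A = -4
Solving: A = -1.
Check against the point condition:
  u(1, 1) = -1  ⟹  A = -1  ✓
Hence u(x, t) = - t^{2} x.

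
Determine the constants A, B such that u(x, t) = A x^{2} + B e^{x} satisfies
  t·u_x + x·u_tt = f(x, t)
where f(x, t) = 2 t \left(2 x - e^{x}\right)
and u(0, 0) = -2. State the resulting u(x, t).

Answer: u(x, t) = 2 x^{2} - 2 e^{x}

Derivation:
Substitute the ansatz u = A x^{2} + B e^{x} into the left-hand side.
Derivatives of the ansatz:
  u_x = 2 A x + B e^{x}
  u_tt = 0
Term by term:
  t·u_x = 2 A t x + B t e^{x}
  x·u_tt = 0
So the left-hand side equals
  2 A t x + B t e^{x}
This must equal f(x, t) = 2 t \left(2 x - e^{x}\right) identically.
Matching coefficients of the independent functions:
  [t x]:  2 A = 4
  [t e^{x}]:  B = -2
Solving: A = 2, B = -2.
Check against the point condition:
  u(0, 0) = -2  ⟹  B = -2  ✓
Hence u(x, t) = 2 x^{2} - 2 e^{x}.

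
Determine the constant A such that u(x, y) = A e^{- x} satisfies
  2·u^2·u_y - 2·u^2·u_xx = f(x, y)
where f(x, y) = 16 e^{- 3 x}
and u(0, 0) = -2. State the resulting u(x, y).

Answer: u(x, y) = - 2 e^{- x}

Derivation:
Substitute the ansatz u = A e^{- x} into the left-hand side.
Derivatives of the ansatz:
  u_y = 0
  u_xx = A e^{- x}
Term by term:
  2·u^2·u_y = 0
  -2·u^2·u_xx = - 2 A^{3} e^{- 3 x}
So the left-hand side equals
  - 2 A^{3} e^{- 3 x}
This must equal f(x, y) = 16 e^{- 3 x} identically.
Matching coefficients of the independent functions:
  [e^{- 3 x}]:  - 2 A^{3} = 16
Solving: A = -2.
Check against the point condition:
  u(0, 0) = -2  ⟹  A = -2  ✓
Hence u(x, y) = - 2 e^{- x}.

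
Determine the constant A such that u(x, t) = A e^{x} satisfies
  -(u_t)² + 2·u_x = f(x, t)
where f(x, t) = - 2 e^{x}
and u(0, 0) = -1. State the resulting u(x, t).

Substitute the ansatz u = A e^{x} into the left-hand side.
Derivatives of the ansatz:
  u_t = 0
  u_x = A e^{x}
Term by term:
  -(u_t)² = 0
  2·u_x = 2 A e^{x}
So the left-hand side equals
  2 A e^{x}
This must equal f(x, t) = - 2 e^{x} identically.
Matching coefficients of the independent functions:
  [e^{x}]:  2 A = -2
Solving: A = -1.
Check against the point condition:
  u(0, 0) = -1  ⟹  A = -1  ✓
Hence u(x, t) = - e^{x}.

Answer: u(x, t) = - e^{x}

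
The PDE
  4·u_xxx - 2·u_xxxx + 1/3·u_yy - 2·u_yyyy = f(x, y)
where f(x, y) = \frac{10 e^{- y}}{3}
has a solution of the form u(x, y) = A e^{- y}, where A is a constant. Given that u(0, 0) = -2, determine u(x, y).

Substitute the ansatz u = A e^{- y} into the left-hand side.
Derivatives of the ansatz:
  u_xxx = 0
  u_xxxx = 0
  u_yy = A e^{- y}
  u_yyyy = A e^{- y}
Term by term:
  4·u_xxx = 0
  -2·u_xxxx = 0
  1/3·u_yy = \frac{A e^{- y}}{3}
  -2·u_yyyy = - 2 A e^{- y}
So the left-hand side equals
  - \frac{5 A e^{- y}}{3}
This must equal f(x, y) = \frac{10 e^{- y}}{3} identically.
Matching coefficients of the independent functions:
  [e^{- y}]:  - \frac{5 A}{3} = \frac{10}{3}
Solving: A = -2.
Check against the point condition:
  u(0, 0) = -2  ⟹  A = -2  ✓
Hence u(x, y) = - 2 e^{- y}.

Answer: u(x, y) = - 2 e^{- y}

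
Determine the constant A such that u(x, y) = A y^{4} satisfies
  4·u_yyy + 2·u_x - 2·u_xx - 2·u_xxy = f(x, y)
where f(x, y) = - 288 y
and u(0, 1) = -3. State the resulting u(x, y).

Substitute the ansatz u = A y^{4} into the left-hand side.
Derivatives of the ansatz:
  u_yyy = 24 A y
  u_x = 0
  u_xx = 0
  u_xxy = 0
Term by term:
  4·u_yyy = 96 A y
  2·u_x = 0
  -2·u_xx = 0
  -2·u_xxy = 0
So the left-hand side equals
  96 A y
This must equal f(x, y) = - 288 y identically.
Matching coefficients of the independent functions:
  [y]:  96 A = -288
Solving: A = -3.
Check against the point condition:
  u(0, 1) = -3  ⟹  A = -3  ✓
Hence u(x, y) = - 3 y^{4}.

Answer: u(x, y) = - 3 y^{4}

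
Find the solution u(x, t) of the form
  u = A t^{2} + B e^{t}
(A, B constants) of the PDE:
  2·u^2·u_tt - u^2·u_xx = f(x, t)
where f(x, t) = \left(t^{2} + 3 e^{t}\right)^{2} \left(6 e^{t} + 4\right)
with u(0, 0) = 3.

Substitute the ansatz u = A t^{2} + B e^{t} into the left-hand side.
Derivatives of the ansatz:
  u_tt = 2 A + B e^{t}
  u_xx = 0
Term by term:
  2·u^2·u_tt = 4 A^{3} t^{4} + 2 A^{2} B t^{4} e^{t} + 8 A^{2} B t^{2} e^{t} + 4 A B^{2} t^{2} e^{2 t} + 4 A B^{2} e^{2 t} + 2 B^{3} e^{3 t}
  -u^2·u_xx = 0
So the left-hand side equals
  4 A^{3} t^{4} + 2 A^{2} B t^{4} e^{t} + 8 A^{2} B t^{2} e^{t} + 4 A B^{2} t^{2} e^{2 t} + 4 A B^{2} e^{2 t} + 2 B^{3} e^{3 t}
This must equal f(x, t) identically; expanded, f = 6 t^{4} e^{t} + 4 t^{4} + 36 t^{2} e^{2 t} + 24 t^{2} e^{t} + 54 e^{3 t} + 36 e^{2 t}.
Matching coefficients of the independent functions:
  [t^{4}]:  4 A^{3} = 4
  [t^{2} e^{t}]:  8 A^{2} B = 24
  [t^{2} e^{2 t}, e^{2 t}]:  4 A B^{2} = 36
  [t^{4} e^{t}]:  2 A^{2} B = 6
  [e^{3 t}]:  2 B^{3} = 54
Solving: A = 1, B = 3.
Check against the point condition:
  u(0, 0) = 3  ⟹  B = 3  ✓
Hence u(x, t) = t^{2} + 3 e^{t}.

Answer: u(x, t) = t^{2} + 3 e^{t}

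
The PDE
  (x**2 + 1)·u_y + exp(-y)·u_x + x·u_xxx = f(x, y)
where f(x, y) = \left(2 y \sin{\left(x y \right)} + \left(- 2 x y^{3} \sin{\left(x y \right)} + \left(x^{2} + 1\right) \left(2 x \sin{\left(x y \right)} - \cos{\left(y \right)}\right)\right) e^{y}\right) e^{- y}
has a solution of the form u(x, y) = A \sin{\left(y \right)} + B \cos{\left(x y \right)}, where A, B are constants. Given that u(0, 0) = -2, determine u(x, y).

Answer: u(x, y) = - \sin{\left(y \right)} - 2 \cos{\left(x y \right)}

Derivation:
Substitute the ansatz u = A \sin{\left(y \right)} + B \cos{\left(x y \right)} into the left-hand side.
Derivatives of the ansatz:
  u_y = A \cos{\left(y \right)} - B x \sin{\left(x y \right)}
  u_x = - B y \sin{\left(x y \right)}
  u_xxx = B y^{3} \sin{\left(x y \right)}
Term by term:
  (x**2 + 1)·u_y = A x^{2} \cos{\left(y \right)} + A \cos{\left(y \right)} - B x^{3} \sin{\left(x y \right)} - B x \sin{\left(x y \right)}
  exp(-y)·u_x = - B y e^{- y} \sin{\left(x y \right)}
  x·u_xxx = B x y^{3} \sin{\left(x y \right)}
So the left-hand side equals
  A x^{2} \cos{\left(y \right)} + A \cos{\left(y \right)} - B x^{3} \sin{\left(x y \right)} + B x y^{3} \sin{\left(x y \right)} - B x \sin{\left(x y \right)} - B y e^{- y} \sin{\left(x y \right)}
This must equal f(x, y) identically; expanded, f = 2 x^{3} \sin{\left(x y \right)} - x^{2} \cos{\left(y \right)} - 2 x y^{3} \sin{\left(x y \right)} + 2 x \sin{\left(x y \right)} + 2 y e^{- y} \sin{\left(x y \right)} - \cos{\left(y \right)}.
Matching coefficients of the independent functions:
  [x \sin{\left(x y \right)}, x^{3} \sin{\left(x y \right)}, y e^{- y} \sin{\left(x y \right)}]:  - B = 2
  [x^{2} \cos{\left(y \right)}, \cos{\left(y \right)}]:  A = -1
  [x y^{3} \sin{\left(x y \right)}]:  B = -2
Solving: A = -1, B = -2.
Check against the point condition:
  u(0, 0) = -2  ⟹  B = -2  ✓
Hence u(x, y) = - \sin{\left(y \right)} - 2 \cos{\left(x y \right)}.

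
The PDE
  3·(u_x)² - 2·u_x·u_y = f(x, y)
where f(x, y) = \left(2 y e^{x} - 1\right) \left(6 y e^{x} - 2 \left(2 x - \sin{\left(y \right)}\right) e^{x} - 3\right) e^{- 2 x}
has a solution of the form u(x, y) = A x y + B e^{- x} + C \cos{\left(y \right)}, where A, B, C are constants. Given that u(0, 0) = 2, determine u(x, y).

Substitute the ansatz u = A x y + B e^{- x} + C \cos{\left(y \right)} into the left-hand side.
Derivatives of the ansatz:
  u_x = A y - B e^{- x}
  u_y = A x - C \sin{\left(y \right)}
Term by term:
  3·(u_x)² = 3 A^{2} y^{2} - 6 A B y e^{- x} + 3 B^{2} e^{- 2 x}
  -2·u_x·u_y = - 2 A^{2} x y + 2 A B x e^{- x} + 2 A C y \sin{\left(y \right)} - 2 B C e^{- x} \sin{\left(y \right)}
So the left-hand side equals
  - 2 A^{2} x y + 3 A^{2} y^{2} + 2 A B x e^{- x} - 6 A B y e^{- x} + 2 A C y \sin{\left(y \right)} + 3 B^{2} e^{- 2 x} - 2 B C e^{- x} \sin{\left(y \right)}
This must equal f(x, y) identically; expanded, f = - 8 x y + 4 x e^{- x} + 12 y^{2} + 4 y \sin{\left(y \right)} - 12 y e^{- x} - 2 e^{- x} \sin{\left(y \right)} + 3 e^{- 2 x}.
Matching coefficients of the independent functions:
  [y^{2}]:  3 A^{2} = 12
  [x y]:  - 2 A^{2} = -8
  [x e^{- x}]:  2 A B = 4
  [y e^{- x}]:  - 6 A B = -12
  [y \sin{\left(y \right)}]:  2 A C = 4
  [e^{- x} \sin{\left(y \right)}]:  - 2 B C = -2
  [e^{- 2 x}]:  3 B^{2} = 3
These equations allow (A, B, C) = (-2, -1, -1) or (2, 1, 1).
Impose the point condition(s):
  u(0, 0) = 2  ⟹  B + C = 2
Only A = 2, B = 1, C = 1 satisfies everything.
Hence u(x, y) = 2 x y + \cos{\left(y \right)} + e^{- x}.

Answer: u(x, y) = 2 x y + \cos{\left(y \right)} + e^{- x}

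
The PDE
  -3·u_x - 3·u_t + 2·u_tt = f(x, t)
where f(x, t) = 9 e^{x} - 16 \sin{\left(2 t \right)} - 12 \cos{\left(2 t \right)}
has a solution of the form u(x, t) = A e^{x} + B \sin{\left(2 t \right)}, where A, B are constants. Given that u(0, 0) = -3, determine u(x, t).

Substitute the ansatz u = A e^{x} + B \sin{\left(2 t \right)} into the left-hand side.
Derivatives of the ansatz:
  u_x = A e^{x}
  u_t = 2 B \cos{\left(2 t \right)}
  u_tt = - 4 B \sin{\left(2 t \right)}
Term by term:
  -3·u_x = - 3 A e^{x}
  -3·u_t = - 6 B \cos{\left(2 t \right)}
  2·u_tt = - 8 B \sin{\left(2 t \right)}
So the left-hand side equals
  - 3 A e^{x} - 8 B \sin{\left(2 t \right)} - 6 B \cos{\left(2 t \right)}
This must equal f(x, t) = 9 e^{x} - 16 \sin{\left(2 t \right)} - 12 \cos{\left(2 t \right)} identically.
Matching coefficients of the independent functions:
  [e^{x}]:  - 3 A = 9
  [\sin{\left(2 t \right)}]:  - 8 B = -16
  [\cos{\left(2 t \right)}]:  - 6 B = -12
Solving: A = -3, B = 2.
Check against the point condition:
  u(0, 0) = -3  ⟹  A = -3  ✓
Hence u(x, t) = - 3 e^{x} + 2 \sin{\left(2 t \right)}.

Answer: u(x, t) = - 3 e^{x} + 2 \sin{\left(2 t \right)}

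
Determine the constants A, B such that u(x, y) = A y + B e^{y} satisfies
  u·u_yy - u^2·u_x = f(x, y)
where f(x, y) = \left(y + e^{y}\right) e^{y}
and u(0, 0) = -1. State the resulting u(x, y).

Substitute the ansatz u = A y + B e^{y} into the left-hand side.
Derivatives of the ansatz:
  u_yy = B e^{y}
  u_x = 0
Term by term:
  u·u_yy = A B y e^{y} + B^{2} e^{2 y}
  -u^2·u_x = 0
So the left-hand side equals
  A B y e^{y} + B^{2} e^{2 y}
This must equal f(x, y) = \left(y + e^{y}\right) e^{y} identically.
Matching coefficients of the independent functions:
  [y e^{y}]:  A B = 1
  [e^{2 y}]:  B^{2} = 1
These equations allow (A, B) = (-1, -1) or (1, 1).
Impose the point condition(s):
  u(0, 0) = -1  ⟹  B = -1
Only A = -1, B = -1 satisfies everything.
Hence u(x, y) = - y - e^{y}.

Answer: u(x, y) = - y - e^{y}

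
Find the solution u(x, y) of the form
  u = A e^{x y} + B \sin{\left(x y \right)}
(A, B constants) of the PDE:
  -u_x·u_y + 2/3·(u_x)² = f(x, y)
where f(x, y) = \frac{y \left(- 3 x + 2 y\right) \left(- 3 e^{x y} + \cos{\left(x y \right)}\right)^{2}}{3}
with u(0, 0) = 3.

Substitute the ansatz u = A e^{x y} + B \sin{\left(x y \right)} into the left-hand side.
Derivatives of the ansatz:
  u_x = A y e^{x y} + B y \cos{\left(x y \right)}
  u_y = A x e^{x y} + B x \cos{\left(x y \right)}
Term by term:
  -u_x·u_y = - A^{2} x y e^{2 x y} - 2 A B x y e^{x y} \cos{\left(x y \right)} - B^{2} x y \cos^{2}{\left(x y \right)}
  2/3·(u_x)² = \frac{2 A^{2} y^{2} e^{2 x y}}{3} + \frac{4 A B y^{2} e^{x y} \cos{\left(x y \right)}}{3} + \frac{2 B^{2} y^{2} \cos^{2}{\left(x y \right)}}{3}
So the left-hand side equals
  - A^{2} x y e^{2 x y} + \frac{2 A^{2} y^{2} e^{2 x y}}{3} - 2 A B x y e^{x y} \cos{\left(x y \right)} + \frac{4 A B y^{2} e^{x y} \cos{\left(x y \right)}}{3} - B^{2} x y \cos^{2}{\left(x y \right)} + \frac{2 B^{2} y^{2} \cos^{2}{\left(x y \right)}}{3}
This must equal f(x, y) identically; expanded, f = - 9 x y e^{2 x y} + 6 x y e^{x y} \cos{\left(x y \right)} - x y \cos^{2}{\left(x y \right)} + 6 y^{2} e^{2 x y} - 4 y^{2} e^{x y} \cos{\left(x y \right)} + \frac{2 y^{2} \cos^{2}{\left(x y \right)}}{3}.
Matching coefficients of the independent functions:
  [y^{2} e^{2 x y}]:  \frac{2 A^{2}}{3} = 6
  [y^{2} \cos^{2}{\left(x y \right)}]:  \frac{2 B^{2}}{3} = \frac{2}{3}
  [x y e^{2 x y}]:  - A^{2} = -9
  [x y \cos^{2}{\left(x y \right)}]:  - B^{2} = -1
  [y^{2} e^{x y} \cos{\left(x y \right)}]:  \frac{4 A B}{3} = -4
  [x y e^{x y} \cos{\left(x y \right)}]:  - 2 A B = 6
These equations allow (A, B) = (-3, 1) or (3, -1).
Impose the point condition(s):
  u(0, 0) = 3  ⟹  A = 3
Only A = 3, B = -1 satisfies everything.
Hence u(x, y) = 3 e^{x y} - \sin{\left(x y \right)}.

Answer: u(x, y) = 3 e^{x y} - \sin{\left(x y \right)}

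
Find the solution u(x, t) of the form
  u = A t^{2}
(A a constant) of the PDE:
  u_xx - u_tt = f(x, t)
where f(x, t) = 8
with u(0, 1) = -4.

Substitute the ansatz u = A t^{2} into the left-hand side.
Derivatives of the ansatz:
  u_xx = 0
  u_tt = 2 A
Term by term:
  u_xx = 0
  -u_tt = - 2 A
So the left-hand side equals
  - 2 A
This must equal f(x, t) = 8 identically.
Matching coefficients of the independent functions:
  [constant term]:  - 2 A = 8
Solving: A = -4.
Check against the point condition:
  u(0, 1) = -4  ⟹  A = -4  ✓
Hence u(x, t) = - 4 t^{2}.

Answer: u(x, t) = - 4 t^{2}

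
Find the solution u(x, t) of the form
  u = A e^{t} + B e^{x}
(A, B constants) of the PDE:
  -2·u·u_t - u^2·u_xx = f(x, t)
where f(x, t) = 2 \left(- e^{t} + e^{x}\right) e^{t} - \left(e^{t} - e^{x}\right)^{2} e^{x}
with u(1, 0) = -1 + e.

Substitute the ansatz u = A e^{t} + B e^{x} into the left-hand side.
Derivatives of the ansatz:
  u_t = A e^{t}
  u_xx = B e^{x}
Term by term:
  -2·u·u_t = - 2 A^{2} e^{2 t} - 2 A B e^{t} e^{x}
  -u^2·u_xx = - A^{2} B e^{2 t} e^{x} - 2 A B^{2} e^{t} e^{2 x} - B^{3} e^{3 x}
So the left-hand side equals
  - A^{2} B e^{2 t} e^{x} - 2 A^{2} e^{2 t} - 2 A B^{2} e^{t} e^{2 x} - 2 A B e^{t} e^{x} - B^{3} e^{3 x}
This must equal f(x, t) identically; expanded, f = - e^{2 t} e^{x} - 2 e^{2 t} + 2 e^{t} e^{2 x} + 2 e^{t} e^{x} - e^{3 x}.
Matching coefficients of the independent functions:
  [e^{t} e^{x}]:  - 2 A B = 2
  [e^{t} e^{2 x}]:  - 2 A B^{2} = 2
  [e^{2 t} e^{x}]:  - A^{2} B = -1
  [e^{2 t}]:  - 2 A^{2} = -2
  [e^{3 x}]:  - B^{3} = -1
Solving: A = -1, B = 1.
Check against the point condition:
  u(1, 0) = -1 + e  ⟹  A + e B = -1 + e  ✓
Hence u(x, t) = - e^{t} + e^{x}.

Answer: u(x, t) = - e^{t} + e^{x}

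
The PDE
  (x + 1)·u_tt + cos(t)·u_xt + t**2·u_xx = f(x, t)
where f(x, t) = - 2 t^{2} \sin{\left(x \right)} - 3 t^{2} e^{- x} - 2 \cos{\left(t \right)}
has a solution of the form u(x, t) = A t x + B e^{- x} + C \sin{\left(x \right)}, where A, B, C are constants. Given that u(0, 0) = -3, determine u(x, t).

Answer: u(x, t) = - 2 t x + 2 \sin{\left(x \right)} - 3 e^{- x}

Derivation:
Substitute the ansatz u = A t x + B e^{- x} + C \sin{\left(x \right)} into the left-hand side.
Derivatives of the ansatz:
  u_tt = 0
  u_xt = A
  u_xx = B e^{- x} - C \sin{\left(x \right)}
Term by term:
  (x + 1)·u_tt = 0
  cos(t)·u_xt = A \cos{\left(t \right)}
  t**2·u_xx = B t^{2} e^{- x} - C t^{2} \sin{\left(x \right)}
So the left-hand side equals
  A \cos{\left(t \right)} + B t^{2} e^{- x} - C t^{2} \sin{\left(x \right)}
This must equal f(x, t) = - 2 t^{2} \sin{\left(x \right)} - 3 t^{2} e^{- x} - 2 \cos{\left(t \right)} identically.
Matching coefficients of the independent functions:
  [t^{2} e^{- x}]:  B = -3
  [t^{2} \sin{\left(x \right)}]:  - C = -2
  [\cos{\left(t \right)}]:  A = -2
Solving: A = -2, B = -3, C = 2.
Check against the point condition:
  u(0, 0) = -3  ⟹  B = -3  ✓
Hence u(x, t) = - 2 t x + 2 \sin{\left(x \right)} - 3 e^{- x}.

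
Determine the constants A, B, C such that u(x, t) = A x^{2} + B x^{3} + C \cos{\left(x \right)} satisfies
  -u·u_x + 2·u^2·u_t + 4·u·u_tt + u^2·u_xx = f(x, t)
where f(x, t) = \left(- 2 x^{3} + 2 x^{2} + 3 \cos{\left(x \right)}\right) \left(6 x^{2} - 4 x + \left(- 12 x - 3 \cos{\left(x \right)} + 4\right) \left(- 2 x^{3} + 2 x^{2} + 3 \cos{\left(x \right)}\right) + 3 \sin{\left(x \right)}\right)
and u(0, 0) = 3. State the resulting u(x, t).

Substitute the ansatz u = A x^{2} + B x^{3} + C \cos{\left(x \right)} into the left-hand side.
Derivatives of the ansatz:
  u_x = 2 A x + 3 B x^{2} - C \sin{\left(x \right)}
  u_t = 0
  u_tt = 0
  u_xx = 2 A + 6 B x - C \cos{\left(x \right)}
Term by term:
  -u·u_x = - 2 A^{2} x^{3} - 5 A B x^{4} + A C x^{2} \sin{\left(x \right)} - 2 A C x \cos{\left(x \right)} - 3 B^{2} x^{5} + B C x^{3} \sin{\left(x \right)} - 3 B C x^{2} \cos{\left(x \right)} + C^{2} \sin{\left(x \right)} \cos{\left(x \right)}
  2·u^2·u_t = 0
  4·u·u_tt = 0
  u^2·u_xx = 2 A^{3} x^{4} + 10 A^{2} B x^{5} - A^{2} C x^{4} \cos{\left(x \right)} + 4 A^{2} C x^{2} \cos{\left(x \right)} + 14 A B^{2} x^{6} - 2 A B C x^{5} \cos{\left(x \right)} + 16 A B C x^{3} \cos{\left(x \right)} - 2 A C^{2} x^{2} \cos^{2}{\left(x \right)} + 2 A C^{2} \cos^{2}{\left(x \right)} + 6 B^{3} x^{7} - B^{2} C x^{6} \cos{\left(x \right)} + 12 B^{2} C x^{4} \cos{\left(x \right)} - 2 B C^{2} x^{3} \cos^{2}{\left(x \right)} + 6 B C^{2} x \cos^{2}{\left(x \right)} - C^{3} \cos^{3}{\left(x \right)}
So the left-hand side equals
  2 A^{3} x^{4} + 10 A^{2} B x^{5} - A^{2} C x^{4} \cos{\left(x \right)} + 4 A^{2} C x^{2} \cos{\left(x \right)} - 2 A^{2} x^{3} + 14 A B^{2} x^{6} - 2 A B C x^{5} \cos{\left(x \right)} + 16 A B C x^{3} \cos{\left(x \right)} - 5 A B x^{4} - 2 A C^{2} x^{2} \cos^{2}{\left(x \right)} + 2 A C^{2} \cos^{2}{\left(x \right)} + A C x^{2} \sin{\left(x \right)} - 2 A C x \cos{\left(x \right)} + 6 B^{3} x^{7} - B^{2} C x^{6} \cos{\left(x \right)} + 12 B^{2} C x^{4} \cos{\left(x \right)} - 3 B^{2} x^{5} - 2 B C^{2} x^{3} \cos^{2}{\left(x \right)} + 6 B C^{2} x \cos^{2}{\left(x \right)} + B C x^{3} \sin{\left(x \right)} - 3 B C x^{2} \cos{\left(x \right)} - C^{3} \cos^{3}{\left(x \right)} + C^{2} \sin{\left(x \right)} \cos{\left(x \right)}
This must equal f(x, t) identically; expanded, f = - 48 x^{7} - 12 x^{6} \cos{\left(x \right)} + 112 x^{6} + 24 x^{5} \cos{\left(x \right)} - 92 x^{5} + 132 x^{4} \cos{\left(x \right)} + 36 x^{4} - 6 x^{3} \sin{\left(x \right)} + 36 x^{3} \cos^{2}{\left(x \right)} - 192 x^{3} \cos{\left(x \right)} - 8 x^{3} + 6 x^{2} \sin{\left(x \right)} - 36 x^{2} \cos^{2}{\left(x \right)} + 66 x^{2} \cos{\left(x \right)} - 108 x \cos^{2}{\left(x \right)} - 12 x \cos{\left(x \right)} + 9 \sin{\left(x \right)} \cos{\left(x \right)} - 27 \cos^{3}{\left(x \right)} + 36 \cos^{2}{\left(x \right)}.
Matching coefficients of the independent functions:
(each divided by its leading coefficient; functions giving the same equation are listed together)
  [x^{3}]:  A^{2} - 4 = 0
  [x^{4}]:  A^{3} - \frac{5 A B}{2} - 18 = 0
  [x^{5}]:  A^{2} B - \frac{3 B^{2}}{10} + \frac{46}{5} = 0
  [x^{6}]:  A B^{2} - 8 = 0
  [x^{7}]:  B^{3} + 8 = 0
  [x \cos{\left(x \right)}, x^{2} \sin{\left(x \right)}]:  A C - 6 = 0
  [x \cos^{2}{\left(x \right)}, x^{3} \cos^{2}{\left(x \right)}]:  B C^{2} + 18 = 0
  [x^{2} \cos{\left(x \right)}]:  A^{2} C - \frac{3 B C}{4} - \frac{33}{2} = 0
  [x^{2} \cos^{2}{\left(x \right)}, \cos^{2}{\left(x \right)}]:  A C^{2} - 18 = 0
  [x^{3} \sin{\left(x \right)}]:  B C + 6 = 0
  [x^{3} \cos{\left(x \right)}, x^{5} \cos{\left(x \right)}]:  A B C + 12 = 0
  [x^{4} \cos{\left(x \right)}]:  A^{2} C - 12 B^{2} C + 132 = 0
  [x^{6} \cos{\left(x \right)}]:  B^{2} C - 12 = 0
  [\sin{\left(x \right)} \cos{\left(x \right)}]:  C^{2} - 9 = 0
  [\cos^{3}{\left(x \right)}]:  C^{3} - 27 = 0
Solving: A = 2, B = -2, C = 3.
Check against the point condition:
  u(0, 0) = 3  ⟹  C = 3  ✓
Hence u(x, t) = - 2 x^{3} + 2 x^{2} + 3 \cos{\left(x \right)}.

Answer: u(x, t) = - 2 x^{3} + 2 x^{2} + 3 \cos{\left(x \right)}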